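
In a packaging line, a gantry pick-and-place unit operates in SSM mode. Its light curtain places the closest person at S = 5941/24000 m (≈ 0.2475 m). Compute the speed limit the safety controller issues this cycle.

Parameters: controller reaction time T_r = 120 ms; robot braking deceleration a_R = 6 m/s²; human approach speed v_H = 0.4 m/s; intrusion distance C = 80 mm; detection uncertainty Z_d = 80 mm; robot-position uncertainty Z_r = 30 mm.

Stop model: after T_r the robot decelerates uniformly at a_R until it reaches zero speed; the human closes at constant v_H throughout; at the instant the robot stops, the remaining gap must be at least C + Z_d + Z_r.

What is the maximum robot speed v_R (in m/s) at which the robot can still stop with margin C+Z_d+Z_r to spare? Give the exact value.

at the boundary: (1/12)·v² + (14/75)·v + (-229/24000) = 0
  disc = (14/75)² − 4·(1/12)·(-229/24000) = 1521/40000 ; √disc = 39/200
  v_R = (−(14/75) + 39/200) / (2·(1/12)) = 1/20 m/s
check:
stop time T_s = (1/20)/6 = 0.0083 s
robot in T_r: 0.0500·0.1200 = 0.0060 m
braking distance = 0.0500²/(2·6.0000) = 0.0002 m
human over T_r+T_s: 0.4000·(0.1200+0.0083) = 0.0513 m
C+Z_d+Z_r = 0.0800+0.0800+0.0300 = 0.1900 m
sum ≈ 0.0060+0.0002+0.0513+0.1900 ≈ 0.2475 m = S ✓

v_R_max = 1/20 m/s = 0.0500 m/s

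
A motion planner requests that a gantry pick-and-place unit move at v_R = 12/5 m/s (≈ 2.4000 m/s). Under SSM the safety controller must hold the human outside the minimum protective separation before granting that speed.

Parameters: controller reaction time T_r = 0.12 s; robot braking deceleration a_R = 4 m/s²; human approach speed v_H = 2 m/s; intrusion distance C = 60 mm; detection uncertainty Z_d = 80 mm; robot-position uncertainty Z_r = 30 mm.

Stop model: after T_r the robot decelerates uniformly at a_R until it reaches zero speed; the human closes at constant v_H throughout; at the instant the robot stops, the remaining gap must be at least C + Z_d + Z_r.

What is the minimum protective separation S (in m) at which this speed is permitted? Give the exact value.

S_min = 1309/500 m = 2.6180 m

T_s = v_R/a_R = (12/5)/4 = 0.6000 s
reaction-phase robot travel = 2.4000·0.1200 = 0.2880 m
braking distance = 2.4000²/(2·4.0000) = 0.7200 m
human over T_r+T_s: 2.0000·(0.1200+0.6000) = 1.4400 m
residual clearance needed = 0.0600+0.0800+0.0300 = 0.1700 m
S_min ≈ 0.2880+0.7200+1.4400+0.1700  ⇒  S_min = 1309/500 m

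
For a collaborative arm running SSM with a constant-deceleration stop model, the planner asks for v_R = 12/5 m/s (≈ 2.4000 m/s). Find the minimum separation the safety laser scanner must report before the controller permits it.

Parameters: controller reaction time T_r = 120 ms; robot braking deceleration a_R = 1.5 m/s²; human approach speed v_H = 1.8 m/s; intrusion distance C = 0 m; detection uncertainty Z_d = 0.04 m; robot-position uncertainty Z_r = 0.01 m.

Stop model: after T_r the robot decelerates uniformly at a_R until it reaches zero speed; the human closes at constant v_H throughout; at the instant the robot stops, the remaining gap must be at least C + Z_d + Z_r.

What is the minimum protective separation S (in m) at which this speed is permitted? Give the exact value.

braking lasts T_s = (12/5)/(3/2) = 1.6000 s
robot in T_r: 2.4000·0.1200 = 0.2880 m
robot covers 2.4000·1.6000 − ½·1.5000·1.6000² = 1.9200 m while stopping
person approaches 1.8000·(0.1200+1.6000) = 3.0960 m
residual clearance needed = 0.0000+0.0400+0.0100 = 0.0500 m
S_min ≈ 0.2880+1.9200+3.0960+0.0500  ⇒  S_min = 2677/500 m

S_min = 2677/500 m = 5.3540 m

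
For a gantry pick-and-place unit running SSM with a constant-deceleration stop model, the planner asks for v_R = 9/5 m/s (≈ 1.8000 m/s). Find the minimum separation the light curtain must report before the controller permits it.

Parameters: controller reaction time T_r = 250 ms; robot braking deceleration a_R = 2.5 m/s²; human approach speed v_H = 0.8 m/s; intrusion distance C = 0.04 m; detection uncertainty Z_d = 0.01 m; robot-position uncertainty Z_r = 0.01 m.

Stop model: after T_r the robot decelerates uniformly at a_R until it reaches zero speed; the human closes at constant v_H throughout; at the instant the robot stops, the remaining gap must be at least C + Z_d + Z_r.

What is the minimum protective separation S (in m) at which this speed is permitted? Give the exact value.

braking lasts T_s = (9/5)/(5/2) = 0.7200 s
robot in T_r: 1.8000·0.2500 = 0.4500 m
braking distance = 1.8000²/(2·2.5000) = 0.6480 m
person approaches 0.8000·(0.2500+0.7200) = 0.7760 m
residual clearance needed = 0.0400+0.0100+0.0100 = 0.0600 m
S_min ≈ 0.4500+0.6480+0.7760+0.0600  ⇒  S_min = 967/500 m

S_min = 967/500 m = 1.9340 m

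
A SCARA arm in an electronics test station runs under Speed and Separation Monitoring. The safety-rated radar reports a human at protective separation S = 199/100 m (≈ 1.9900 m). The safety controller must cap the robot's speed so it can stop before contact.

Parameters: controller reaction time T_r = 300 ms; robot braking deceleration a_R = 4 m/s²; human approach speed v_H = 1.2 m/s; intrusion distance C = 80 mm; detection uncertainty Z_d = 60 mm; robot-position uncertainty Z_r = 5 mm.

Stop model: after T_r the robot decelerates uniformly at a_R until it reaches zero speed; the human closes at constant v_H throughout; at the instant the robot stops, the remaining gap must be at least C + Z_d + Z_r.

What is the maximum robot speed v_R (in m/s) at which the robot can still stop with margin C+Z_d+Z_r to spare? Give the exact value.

collect terms ⇒ (1/8)·v_R² + (3/5)·v_R + (-297/200) = 0
  disc = (3/5)² − 4·(1/8)·(-297/200) = 441/400 ; √disc = 21/20
  v_R = (−(3/5) + 21/20) / (2·(1/8)) = 9/5 m/s
check:
braking lasts T_s = (9/5)/4 = 0.4500 s
reaction-phase robot travel = 1.8000·0.3000 = 0.5400 m
robot under decel: 1.8000²/(2·4.0000) = 0.4050 m
person approaches 1.2000·(0.3000+0.4500) = 0.9000 m
residual clearance needed = 0.0800+0.0600+0.0050 = 0.1450 m
sum ≈ 0.5400+0.4050+0.9000+0.1450 ≈ 1.9900 m = S ✓

v_R_max = 9/5 m/s = 1.8000 m/s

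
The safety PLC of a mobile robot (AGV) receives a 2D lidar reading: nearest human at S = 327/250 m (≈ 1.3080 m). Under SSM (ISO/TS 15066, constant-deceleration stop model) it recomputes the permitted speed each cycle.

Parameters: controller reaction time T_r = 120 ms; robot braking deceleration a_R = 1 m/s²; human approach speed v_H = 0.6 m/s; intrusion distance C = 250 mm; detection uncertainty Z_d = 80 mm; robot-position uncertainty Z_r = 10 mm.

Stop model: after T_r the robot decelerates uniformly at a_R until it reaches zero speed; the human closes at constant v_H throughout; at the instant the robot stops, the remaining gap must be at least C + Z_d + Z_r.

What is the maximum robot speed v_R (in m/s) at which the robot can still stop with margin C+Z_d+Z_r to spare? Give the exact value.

at the boundary: (1/2)·v² + (18/25)·v + (-112/125) = 0
  disc = (18/25)² − 4·(1/2)·(-112/125) = 1444/625 ; √disc = 38/25
  v_R = (−(18/25) + 38/25) / (2·(1/2)) = 4/5 m/s
check:
braking lasts T_s = (4/5)/1 = 0.8000 s
robot covers v_R·T_r = 0.8000·0.1200 = 0.0960 m before braking
robot covers 0.8000·0.8000 − ½·1.0000·0.8000² = 0.3200 m while stopping
human closes 0.6000·0.9200 = 0.5520 m
margins: 0.2500+0.0800+0.0100 = 0.3400 m
sum ≈ 0.0960+0.3200+0.5520+0.3400 ≈ 1.3080 m = S ✓

v_R_max = 4/5 m/s = 0.8000 m/s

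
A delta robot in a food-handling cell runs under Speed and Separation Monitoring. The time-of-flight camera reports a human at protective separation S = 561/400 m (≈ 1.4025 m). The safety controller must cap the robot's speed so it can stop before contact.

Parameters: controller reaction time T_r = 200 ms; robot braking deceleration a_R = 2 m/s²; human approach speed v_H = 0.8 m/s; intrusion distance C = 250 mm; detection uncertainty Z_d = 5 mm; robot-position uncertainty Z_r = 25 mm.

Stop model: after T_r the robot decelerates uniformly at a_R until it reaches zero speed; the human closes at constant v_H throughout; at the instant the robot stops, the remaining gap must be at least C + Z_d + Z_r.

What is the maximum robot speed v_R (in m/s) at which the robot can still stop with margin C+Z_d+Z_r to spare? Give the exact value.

v_R_max = 11/10 m/s = 1.1000 m/s

quadratic (1/4)·v² + (3/5)·v + (-77/80) = 0
  disc = (3/5)² − 4·(1/4)·(-77/80) = 529/400 ; √disc = 23/20
  v_R = (−(3/5) + 23/20) / (2·(1/4)) = 11/10 m/s
check:
T_s = v_R/a_R = (11/10)/2 = 0.5500 s
robot in T_r: 1.1000·0.2000 = 0.2200 m
robot covers 1.1000·0.5500 − ½·2.0000·0.5500² = 0.3025 m while stopping
human closes 0.8000·0.7500 = 0.6000 m
residual clearance needed = 0.2500+0.0050+0.0250 = 0.2800 m
sum ≈ 0.2200+0.3025+0.6000+0.2800 ≈ 1.4025 m = S ✓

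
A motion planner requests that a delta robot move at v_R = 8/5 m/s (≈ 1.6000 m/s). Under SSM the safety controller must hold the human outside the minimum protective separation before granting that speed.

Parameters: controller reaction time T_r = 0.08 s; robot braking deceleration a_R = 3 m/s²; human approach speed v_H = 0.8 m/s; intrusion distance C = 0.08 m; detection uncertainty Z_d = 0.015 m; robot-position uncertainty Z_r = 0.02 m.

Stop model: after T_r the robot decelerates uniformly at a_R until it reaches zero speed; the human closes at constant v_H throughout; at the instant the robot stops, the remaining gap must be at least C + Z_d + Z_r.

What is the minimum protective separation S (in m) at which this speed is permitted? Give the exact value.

T_s = v_R/a_R = (8/5)/3 = 0.5333 s
robot covers v_R·T_r = 1.6000·0.0800 = 0.1280 m before braking
braking distance = 1.6000²/(2·3.0000) = 0.4267 m
human closes 0.8000·0.6133 = 0.4907 m
C+Z_d+Z_r = 0.0800+0.0150+0.0200 = 0.1150 m
S_min ≈ 0.1280+0.4267+0.4907+0.1150  ⇒  S_min = 3481/3000 m

S_min = 3481/3000 m = 1.1603 m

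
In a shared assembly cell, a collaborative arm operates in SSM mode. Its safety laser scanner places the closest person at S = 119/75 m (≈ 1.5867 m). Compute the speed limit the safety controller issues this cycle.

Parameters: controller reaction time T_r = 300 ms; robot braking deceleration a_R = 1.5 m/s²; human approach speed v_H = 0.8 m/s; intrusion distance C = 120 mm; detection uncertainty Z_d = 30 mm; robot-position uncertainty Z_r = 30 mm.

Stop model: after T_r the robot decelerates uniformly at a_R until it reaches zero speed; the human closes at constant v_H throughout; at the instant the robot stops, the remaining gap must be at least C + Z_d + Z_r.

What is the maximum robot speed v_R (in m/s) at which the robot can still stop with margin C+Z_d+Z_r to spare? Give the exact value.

v_R_max = 1 m/s = 1.0000 m/s

collect terms ⇒ (1/3)·v_R² + (5/6)·v_R + (-7/6) = 0
  disc = (5/6)² − 4·(1/3)·(-7/6) = 9/4 ; √disc = 3/2
  v_R = (−(5/6) + 3/2) / (2·(1/3)) = 1 m/s
check:
T_s = v_R/a_R = 1/(3/2) = 0.6667 s
robot covers v_R·T_r = 1.0000·0.3000 = 0.3000 m before braking
robot covers 1.0000·0.6667 − ½·1.5000·0.6667² = 0.3333 m while stopping
person approaches 0.8000·(0.3000+0.6667) = 0.7733 m
residual clearance needed = 0.1200+0.0300+0.0300 = 0.1800 m
sum ≈ 0.3000+0.3333+0.7733+0.1800 ≈ 1.5867 m = S ✓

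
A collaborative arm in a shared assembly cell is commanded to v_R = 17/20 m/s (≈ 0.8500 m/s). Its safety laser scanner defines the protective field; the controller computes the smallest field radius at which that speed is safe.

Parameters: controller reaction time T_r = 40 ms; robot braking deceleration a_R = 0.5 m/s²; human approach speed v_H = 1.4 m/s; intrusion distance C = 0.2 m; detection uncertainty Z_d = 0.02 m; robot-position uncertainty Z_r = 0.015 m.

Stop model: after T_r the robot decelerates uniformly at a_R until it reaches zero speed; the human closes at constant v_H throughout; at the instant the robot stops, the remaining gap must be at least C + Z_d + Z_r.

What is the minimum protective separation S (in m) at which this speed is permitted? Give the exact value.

T_s = v_R/a_R = (17/20)/(1/2) = 1.7000 s
reaction-phase robot travel = 0.8500·0.0400 = 0.0340 m
braking distance = 0.8500²/(2·0.5000) = 0.7225 m
person approaches 1.4000·(0.0400+1.7000) = 2.4360 m
residual clearance needed = 0.2000+0.0200+0.0150 = 0.2350 m
S_min ≈ 0.0340+0.7225+2.4360+0.2350  ⇒  S_min = 1371/400 m

S_min = 1371/400 m = 3.4275 m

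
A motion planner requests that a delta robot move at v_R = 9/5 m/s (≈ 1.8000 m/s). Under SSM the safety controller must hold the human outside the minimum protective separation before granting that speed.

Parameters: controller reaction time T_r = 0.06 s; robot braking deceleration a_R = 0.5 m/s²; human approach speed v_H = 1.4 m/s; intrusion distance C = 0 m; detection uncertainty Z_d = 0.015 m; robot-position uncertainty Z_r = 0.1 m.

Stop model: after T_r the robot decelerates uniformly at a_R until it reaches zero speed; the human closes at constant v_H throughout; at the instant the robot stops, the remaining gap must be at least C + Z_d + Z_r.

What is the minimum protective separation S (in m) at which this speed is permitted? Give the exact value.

S_min = 8587/1000 m = 8.5870 m

stop time T_s = (9/5)/(1/2) = 3.6000 s
robot covers v_R·T_r = 1.8000·0.0600 = 0.1080 m before braking
robot under decel: 1.8000²/(2·0.5000) = 3.2400 m
person approaches 1.4000·(0.0600+3.6000) = 5.1240 m
residual clearance needed = 0.0000+0.0150+0.1000 = 0.1150 m
S_min ≈ 0.1080+3.2400+5.1240+0.1150  ⇒  S_min = 8587/1000 m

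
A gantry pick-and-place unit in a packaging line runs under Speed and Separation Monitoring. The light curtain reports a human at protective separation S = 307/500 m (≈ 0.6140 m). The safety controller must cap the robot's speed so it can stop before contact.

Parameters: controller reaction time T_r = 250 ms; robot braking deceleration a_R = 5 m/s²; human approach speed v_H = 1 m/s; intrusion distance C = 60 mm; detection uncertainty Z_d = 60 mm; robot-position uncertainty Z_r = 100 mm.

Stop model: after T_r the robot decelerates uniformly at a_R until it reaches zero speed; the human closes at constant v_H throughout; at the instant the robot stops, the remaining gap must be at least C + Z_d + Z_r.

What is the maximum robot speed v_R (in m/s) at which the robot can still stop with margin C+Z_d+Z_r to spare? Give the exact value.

quadratic (1/10)·v² + (9/20)·v + (-18/125) = 0
  disc = (9/20)² − 4·(1/10)·(-18/125) = 2601/10000 ; √disc = 51/100
  v_R = (−(9/20) + 51/100) / (2·(1/10)) = 3/10 m/s
check:
T_s = v_R/a_R = (3/10)/5 = 0.0600 s
robot covers v_R·T_r = 0.3000·0.2500 = 0.0750 m before braking
robot under decel: 0.3000²/(2·5.0000) = 0.0090 m
human over T_r+T_s: 1.0000·(0.2500+0.0600) = 0.3100 m
margins: 0.0600+0.0600+0.1000 = 0.2200 m
sum ≈ 0.0750+0.0090+0.3100+0.2200 ≈ 0.6140 m = S ✓

v_R_max = 3/10 m/s = 0.3000 m/s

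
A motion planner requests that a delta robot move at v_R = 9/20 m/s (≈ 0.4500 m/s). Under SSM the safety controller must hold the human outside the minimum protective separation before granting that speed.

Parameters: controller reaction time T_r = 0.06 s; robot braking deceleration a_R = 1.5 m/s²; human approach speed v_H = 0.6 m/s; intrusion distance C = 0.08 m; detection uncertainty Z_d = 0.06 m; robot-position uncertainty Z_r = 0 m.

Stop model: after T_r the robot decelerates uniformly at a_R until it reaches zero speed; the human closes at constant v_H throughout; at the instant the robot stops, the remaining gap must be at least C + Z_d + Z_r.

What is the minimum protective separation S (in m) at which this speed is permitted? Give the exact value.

S_min = 901/2000 m = 0.4505 m

T_s = v_R/a_R = (9/20)/(3/2) = 0.3000 s
robot covers v_R·T_r = 0.4500·0.0600 = 0.0270 m before braking
robot under decel: 0.4500²/(2·1.5000) = 0.0675 m
person approaches 0.6000·(0.0600+0.3000) = 0.2160 m
C+Z_d+Z_r = 0.0800+0.0600+0.0000 = 0.1400 m
S_min ≈ 0.0270+0.0675+0.2160+0.1400  ⇒  S_min = 901/2000 m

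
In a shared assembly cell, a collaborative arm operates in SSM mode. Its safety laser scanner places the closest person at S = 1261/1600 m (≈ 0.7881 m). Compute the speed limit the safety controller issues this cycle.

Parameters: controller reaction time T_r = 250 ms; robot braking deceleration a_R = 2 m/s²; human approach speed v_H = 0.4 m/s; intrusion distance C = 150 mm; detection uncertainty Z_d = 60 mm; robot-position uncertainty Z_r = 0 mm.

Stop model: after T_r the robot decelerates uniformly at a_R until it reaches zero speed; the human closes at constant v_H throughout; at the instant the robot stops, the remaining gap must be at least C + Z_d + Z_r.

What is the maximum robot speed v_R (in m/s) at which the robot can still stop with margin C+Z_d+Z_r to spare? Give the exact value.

collect terms ⇒ (1/4)·v_R² + (9/20)·v_R + (-153/320) = 0
  disc = (9/20)² − 4·(1/4)·(-153/320) = 1089/1600 ; √disc = 33/40
  v_R = (−(9/20) + 33/40) / (2·(1/4)) = 3/4 m/s
check:
braking lasts T_s = (3/4)/2 = 0.3750 s
reaction-phase robot travel = 0.7500·0.2500 = 0.1875 m
braking distance = 0.7500²/(2·2.0000) = 0.1406 m
person approaches 0.4000·(0.2500+0.3750) = 0.2500 m
margins: 0.1500+0.0600+0.0000 = 0.2100 m
sum ≈ 0.1875+0.1406+0.2500+0.2100 ≈ 0.7881 m = S ✓

v_R_max = 3/4 m/s = 0.7500 m/s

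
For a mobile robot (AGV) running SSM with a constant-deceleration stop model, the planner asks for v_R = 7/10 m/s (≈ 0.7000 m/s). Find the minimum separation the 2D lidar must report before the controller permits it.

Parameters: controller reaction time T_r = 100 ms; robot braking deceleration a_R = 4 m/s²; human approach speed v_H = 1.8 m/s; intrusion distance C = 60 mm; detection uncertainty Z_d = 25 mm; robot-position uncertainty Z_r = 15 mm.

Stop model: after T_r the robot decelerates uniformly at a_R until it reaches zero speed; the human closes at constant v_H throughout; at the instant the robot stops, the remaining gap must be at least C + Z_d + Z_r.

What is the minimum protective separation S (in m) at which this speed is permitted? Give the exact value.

stop time T_s = (7/10)/4 = 0.1750 s
robot in T_r: 0.7000·0.1000 = 0.0700 m
robot covers 0.7000·0.1750 − ½·4.0000·0.1750² = 0.0612 m while stopping
human over T_r+T_s: 1.8000·(0.1000+0.1750) = 0.4950 m
C+Z_d+Z_r = 0.0600+0.0250+0.0150 = 0.1000 m
S_min ≈ 0.0700+0.0612+0.4950+0.1000  ⇒  S_min = 581/800 m

S_min = 581/800 m = 0.7262 m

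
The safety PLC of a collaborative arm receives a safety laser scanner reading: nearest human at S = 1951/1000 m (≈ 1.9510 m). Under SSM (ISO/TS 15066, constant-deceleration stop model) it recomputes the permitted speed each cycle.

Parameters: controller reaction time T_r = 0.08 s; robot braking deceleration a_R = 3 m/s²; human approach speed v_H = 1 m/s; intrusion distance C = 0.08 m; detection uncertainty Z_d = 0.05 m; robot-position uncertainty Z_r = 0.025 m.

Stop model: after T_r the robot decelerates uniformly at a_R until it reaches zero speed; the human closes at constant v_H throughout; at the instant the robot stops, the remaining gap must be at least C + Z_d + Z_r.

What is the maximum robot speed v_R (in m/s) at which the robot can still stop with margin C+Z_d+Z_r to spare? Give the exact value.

v_R_max = 11/5 m/s = 2.2000 m/s

at the boundary: (1/6)·v² + (31/75)·v + (-429/250) = 0
  disc = (31/75)² − 4·(1/6)·(-429/250) = 7396/5625 ; √disc = 86/75
  v_R = (−(31/75) + 86/75) / (2·(1/6)) = 11/5 m/s
check:
T_s = v_R/a_R = (11/5)/3 = 0.7333 s
robot covers v_R·T_r = 2.2000·0.0800 = 0.1760 m before braking
robot covers 2.2000·0.7333 − ½·3.0000·0.7333² = 0.8067 m while stopping
human over T_r+T_s: 1.0000·(0.0800+0.7333) = 0.8133 m
margins: 0.0800+0.0500+0.0250 = 0.1550 m
sum ≈ 0.1760+0.8067+0.8133+0.1550 ≈ 1.9510 m = S ✓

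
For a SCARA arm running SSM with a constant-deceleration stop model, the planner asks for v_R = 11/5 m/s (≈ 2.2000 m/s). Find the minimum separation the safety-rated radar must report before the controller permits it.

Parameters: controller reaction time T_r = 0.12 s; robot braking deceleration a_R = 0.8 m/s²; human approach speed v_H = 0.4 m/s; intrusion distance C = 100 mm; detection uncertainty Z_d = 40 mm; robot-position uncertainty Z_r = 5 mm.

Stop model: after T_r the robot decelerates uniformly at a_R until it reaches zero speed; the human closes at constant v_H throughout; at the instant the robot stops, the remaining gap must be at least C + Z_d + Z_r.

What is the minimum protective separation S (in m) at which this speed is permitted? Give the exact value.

T_s = v_R/a_R = (11/5)/(4/5) = 2.7500 s
robot covers v_R·T_r = 2.2000·0.1200 = 0.2640 m before braking
braking distance = 2.2000²/(2·0.8000) = 3.0250 m
person approaches 0.4000·(0.1200+2.7500) = 1.1480 m
margins: 0.1000+0.0400+0.0050 = 0.1450 m
S_min ≈ 0.2640+3.0250+1.1480+0.1450  ⇒  S_min = 2291/500 m

S_min = 2291/500 m = 4.5820 m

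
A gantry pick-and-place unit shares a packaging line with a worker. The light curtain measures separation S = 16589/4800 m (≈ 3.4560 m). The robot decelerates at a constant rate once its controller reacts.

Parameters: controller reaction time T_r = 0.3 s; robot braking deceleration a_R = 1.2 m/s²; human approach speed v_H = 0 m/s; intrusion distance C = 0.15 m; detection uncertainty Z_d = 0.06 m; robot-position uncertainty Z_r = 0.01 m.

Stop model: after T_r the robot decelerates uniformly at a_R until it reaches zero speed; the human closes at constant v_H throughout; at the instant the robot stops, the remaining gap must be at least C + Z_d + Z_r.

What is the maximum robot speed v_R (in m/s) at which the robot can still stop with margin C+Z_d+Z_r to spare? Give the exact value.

v_R_max = 49/20 m/s = 2.4500 m/s

quadratic (5/12)·v² + (3/10)·v + (-15533/4800) = 0
  disc = (3/10)² − 4·(5/12)·(-15533/4800) = 78961/14400 ; √disc = 281/120
  v_R = (−(3/10) + 281/120) / (2·(5/12)) = 49/20 m/s
check:
braking lasts T_s = (49/20)/(6/5) = 2.0417 s
robot covers v_R·T_r = 2.4500·0.3000 = 0.7350 m before braking
robot covers 2.4500·2.0417 − ½·1.2000·2.0417² = 2.5010 m while stopping
human over T_r+T_s: 0.0000·(0.3000+2.0417) = 0.0000 m
C+Z_d+Z_r = 0.1500+0.0600+0.0100 = 0.2200 m
sum ≈ 0.7350+2.5010+0.0000+0.2200 ≈ 3.4560 m = S ✓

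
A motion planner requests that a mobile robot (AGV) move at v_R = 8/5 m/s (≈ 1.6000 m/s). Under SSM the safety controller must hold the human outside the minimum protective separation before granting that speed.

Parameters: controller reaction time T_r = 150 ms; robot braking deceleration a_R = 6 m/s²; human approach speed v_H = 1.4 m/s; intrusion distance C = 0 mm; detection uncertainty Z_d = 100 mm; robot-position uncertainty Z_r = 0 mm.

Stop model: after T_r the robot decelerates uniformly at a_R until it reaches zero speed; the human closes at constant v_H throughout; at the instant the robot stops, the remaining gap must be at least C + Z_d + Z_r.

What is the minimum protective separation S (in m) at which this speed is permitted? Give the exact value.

stop time T_s = (8/5)/6 = 0.2667 s
robot in T_r: 1.6000·0.1500 = 0.2400 m
robot covers 1.6000·0.2667 − ½·6.0000·0.2667² = 0.2133 m while stopping
human over T_r+T_s: 1.4000·(0.1500+0.2667) = 0.5833 m
residual clearance needed = 0.0000+0.1000+0.0000 = 0.1000 m
S_min ≈ 0.2400+0.2133+0.5833+0.1000  ⇒  S_min = 341/300 m

S_min = 341/300 m = 1.1367 m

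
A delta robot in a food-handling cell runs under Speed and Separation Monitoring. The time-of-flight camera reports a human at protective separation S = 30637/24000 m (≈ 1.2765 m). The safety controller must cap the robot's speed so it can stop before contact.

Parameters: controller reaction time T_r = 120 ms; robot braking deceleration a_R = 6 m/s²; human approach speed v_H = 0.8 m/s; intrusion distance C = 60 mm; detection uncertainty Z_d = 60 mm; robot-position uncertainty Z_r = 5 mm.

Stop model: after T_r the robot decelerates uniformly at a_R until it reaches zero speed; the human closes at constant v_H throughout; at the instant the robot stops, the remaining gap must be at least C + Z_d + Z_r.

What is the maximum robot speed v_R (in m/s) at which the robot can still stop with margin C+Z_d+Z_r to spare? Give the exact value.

v_R_max = 47/20 m/s = 2.3500 m/s

collect terms ⇒ (1/12)·v_R² + (19/75)·v_R + (-25333/24000) = 0
  disc = (19/75)² − 4·(1/12)·(-25333/24000) = 16641/40000 ; √disc = 129/200
  v_R = (−(19/75) + 129/200) / (2·(1/12)) = 47/20 m/s
check:
stop time T_s = (47/20)/6 = 0.3917 s
robot covers v_R·T_r = 2.3500·0.1200 = 0.2820 m before braking
braking distance = 2.3500²/(2·6.0000) = 0.4602 m
person approaches 0.8000·(0.1200+0.3917) = 0.4093 m
residual clearance needed = 0.0600+0.0600+0.0050 = 0.1250 m
sum ≈ 0.2820+0.4602+0.4093+0.1250 ≈ 1.2765 m = S ✓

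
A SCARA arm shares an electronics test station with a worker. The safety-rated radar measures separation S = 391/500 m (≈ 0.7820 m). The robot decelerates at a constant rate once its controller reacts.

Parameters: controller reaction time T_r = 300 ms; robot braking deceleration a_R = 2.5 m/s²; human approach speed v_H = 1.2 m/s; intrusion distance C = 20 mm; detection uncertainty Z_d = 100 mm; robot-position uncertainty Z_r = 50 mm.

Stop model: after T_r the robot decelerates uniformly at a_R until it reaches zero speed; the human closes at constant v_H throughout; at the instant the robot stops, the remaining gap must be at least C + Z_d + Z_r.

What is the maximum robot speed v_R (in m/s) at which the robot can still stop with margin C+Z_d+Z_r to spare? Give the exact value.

v_R_max = 3/10 m/s = 0.3000 m/s

at the boundary: (1/5)·v² + (39/50)·v + (-63/250) = 0
  disc = (39/50)² − 4·(1/5)·(-63/250) = 81/100 ; √disc = 9/10
  v_R = (−(39/50) + 9/10) / (2·(1/5)) = 3/10 m/s
check:
T_s = v_R/a_R = (3/10)/(5/2) = 0.1200 s
reaction-phase robot travel = 0.3000·0.3000 = 0.0900 m
robot covers 0.3000·0.1200 − ½·2.5000·0.1200² = 0.0180 m while stopping
person approaches 1.2000·(0.3000+0.1200) = 0.5040 m
C+Z_d+Z_r = 0.0200+0.1000+0.0500 = 0.1700 m
sum ≈ 0.0900+0.0180+0.5040+0.1700 ≈ 0.7820 m = S ✓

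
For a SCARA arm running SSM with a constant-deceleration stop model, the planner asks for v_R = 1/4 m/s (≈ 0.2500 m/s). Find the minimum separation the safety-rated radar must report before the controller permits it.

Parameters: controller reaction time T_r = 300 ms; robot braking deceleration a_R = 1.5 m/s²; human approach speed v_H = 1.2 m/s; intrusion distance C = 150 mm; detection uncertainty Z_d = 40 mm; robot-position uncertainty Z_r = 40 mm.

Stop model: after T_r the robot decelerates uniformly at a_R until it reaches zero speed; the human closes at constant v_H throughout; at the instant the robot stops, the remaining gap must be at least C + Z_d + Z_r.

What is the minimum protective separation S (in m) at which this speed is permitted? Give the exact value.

stop time T_s = (1/4)/(3/2) = 0.1667 s
reaction-phase robot travel = 0.2500·0.3000 = 0.0750 m
robot covers 0.2500·0.1667 − ½·1.5000·0.1667² = 0.0208 m while stopping
human over T_r+T_s: 1.2000·(0.3000+0.1667) = 0.5600 m
residual clearance needed = 0.1500+0.0400+0.0400 = 0.2300 m
S_min ≈ 0.0750+0.0208+0.5600+0.2300  ⇒  S_min = 1063/1200 m

S_min = 1063/1200 m = 0.8858 m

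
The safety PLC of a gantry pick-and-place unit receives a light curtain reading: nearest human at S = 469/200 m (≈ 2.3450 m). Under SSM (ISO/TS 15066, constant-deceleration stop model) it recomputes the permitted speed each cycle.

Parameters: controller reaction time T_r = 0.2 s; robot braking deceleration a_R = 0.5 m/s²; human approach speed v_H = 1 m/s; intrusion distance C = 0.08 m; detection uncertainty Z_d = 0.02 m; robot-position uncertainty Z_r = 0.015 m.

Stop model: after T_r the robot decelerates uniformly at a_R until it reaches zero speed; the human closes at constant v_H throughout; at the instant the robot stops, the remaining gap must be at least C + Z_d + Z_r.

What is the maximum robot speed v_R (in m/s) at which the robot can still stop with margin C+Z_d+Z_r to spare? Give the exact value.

v_R_max = 7/10 m/s = 0.7000 m/s

collect terms ⇒ (1)·v_R² + (11/5)·v_R + (-203/100) = 0
  disc = (11/5)² − 4·(1)·(-203/100) = 324/25 ; √disc = 18/5
  v_R = (−(11/5) + 18/5) / (2·(1)) = 7/10 m/s
check:
T_s = v_R/a_R = (7/10)/(1/2) = 1.4000 s
robot covers v_R·T_r = 0.7000·0.2000 = 0.1400 m before braking
robot covers 0.7000·1.4000 − ½·0.5000·1.4000² = 0.4900 m while stopping
human closes 1.0000·1.6000 = 1.6000 m
margins: 0.0800+0.0200+0.0150 = 0.1150 m
sum ≈ 0.1400+0.4900+1.6000+0.1150 ≈ 2.3450 m = S ✓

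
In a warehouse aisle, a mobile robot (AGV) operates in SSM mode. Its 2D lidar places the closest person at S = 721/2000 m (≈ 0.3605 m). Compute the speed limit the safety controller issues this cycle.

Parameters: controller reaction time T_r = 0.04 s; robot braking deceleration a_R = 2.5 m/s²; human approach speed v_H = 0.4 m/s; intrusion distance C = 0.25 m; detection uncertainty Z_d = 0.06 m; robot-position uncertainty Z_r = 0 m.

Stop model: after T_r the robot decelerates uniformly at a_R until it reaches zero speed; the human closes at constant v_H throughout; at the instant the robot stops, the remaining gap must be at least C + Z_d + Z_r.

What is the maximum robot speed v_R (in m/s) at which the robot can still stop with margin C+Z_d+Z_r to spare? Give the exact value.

v_R_max = 3/20 m/s = 0.1500 m/s

collect terms ⇒ (1/5)·v_R² + (1/5)·v_R + (-69/2000) = 0
  disc = (1/5)² − 4·(1/5)·(-69/2000) = 169/2500 ; √disc = 13/50
  v_R = (−(1/5) + 13/50) / (2·(1/5)) = 3/20 m/s
check:
T_s = v_R/a_R = (3/20)/(5/2) = 0.0600 s
robot covers v_R·T_r = 0.1500·0.0400 = 0.0060 m before braking
robot covers 0.1500·0.0600 − ½·2.5000·0.0600² = 0.0045 m while stopping
human closes 0.4000·0.1000 = 0.0400 m
residual clearance needed = 0.2500+0.0600+0.0000 = 0.3100 m
sum ≈ 0.0060+0.0045+0.0400+0.3100 ≈ 0.3605 m = S ✓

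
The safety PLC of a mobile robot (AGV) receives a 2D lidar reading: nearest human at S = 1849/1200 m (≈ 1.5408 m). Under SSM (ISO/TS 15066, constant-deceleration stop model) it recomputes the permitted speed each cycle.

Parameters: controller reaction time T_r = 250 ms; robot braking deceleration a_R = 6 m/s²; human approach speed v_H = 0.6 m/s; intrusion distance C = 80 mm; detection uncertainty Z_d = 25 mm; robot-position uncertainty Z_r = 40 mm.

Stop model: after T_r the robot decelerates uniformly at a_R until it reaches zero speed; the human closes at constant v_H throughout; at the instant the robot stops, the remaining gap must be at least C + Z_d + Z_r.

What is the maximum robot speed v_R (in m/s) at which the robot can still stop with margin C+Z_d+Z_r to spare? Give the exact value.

v_R_max = 23/10 m/s = 2.3000 m/s

at the boundary: (1/12)·v² + (7/20)·v + (-299/240) = 0
  disc = (7/20)² − 4·(1/12)·(-299/240) = 121/225 ; √disc = 11/15
  v_R = (−(7/20) + 11/15) / (2·(1/12)) = 23/10 m/s
check:
braking lasts T_s = (23/10)/6 = 0.3833 s
robot covers v_R·T_r = 2.3000·0.2500 = 0.5750 m before braking
robot covers 2.3000·0.3833 − ½·6.0000·0.3833² = 0.4408 m while stopping
human over T_r+T_s: 0.6000·(0.2500+0.3833) = 0.3800 m
margins: 0.0800+0.0250+0.0400 = 0.1450 m
sum ≈ 0.5750+0.4408+0.3800+0.1450 ≈ 1.5408 m = S ✓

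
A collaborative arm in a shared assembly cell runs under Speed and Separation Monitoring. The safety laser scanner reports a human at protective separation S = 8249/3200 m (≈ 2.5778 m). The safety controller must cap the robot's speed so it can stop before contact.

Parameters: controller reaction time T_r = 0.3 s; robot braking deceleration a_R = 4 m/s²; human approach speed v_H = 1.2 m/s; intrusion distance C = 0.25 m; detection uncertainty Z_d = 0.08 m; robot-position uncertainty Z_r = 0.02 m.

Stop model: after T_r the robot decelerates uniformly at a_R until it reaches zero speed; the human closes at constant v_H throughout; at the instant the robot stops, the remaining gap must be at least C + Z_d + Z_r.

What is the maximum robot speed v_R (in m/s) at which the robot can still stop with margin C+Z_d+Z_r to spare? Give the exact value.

v_R_max = 43/20 m/s = 2.1500 m/s

quadratic (1/8)·v² + (3/5)·v + (-5977/3200) = 0
  disc = (3/5)² − 4·(1/8)·(-5977/3200) = 8281/6400 ; √disc = 91/80
  v_R = (−(3/5) + 91/80) / (2·(1/8)) = 43/20 m/s
check:
braking lasts T_s = (43/20)/4 = 0.5375 s
robot covers v_R·T_r = 2.1500·0.3000 = 0.6450 m before braking
robot covers 2.1500·0.5375 − ½·4.0000·0.5375² = 0.5778 m while stopping
human closes 1.2000·0.8375 = 1.0050 m
residual clearance needed = 0.2500+0.0800+0.0200 = 0.3500 m
sum ≈ 0.6450+0.5778+1.0050+0.3500 ≈ 2.5778 m = S ✓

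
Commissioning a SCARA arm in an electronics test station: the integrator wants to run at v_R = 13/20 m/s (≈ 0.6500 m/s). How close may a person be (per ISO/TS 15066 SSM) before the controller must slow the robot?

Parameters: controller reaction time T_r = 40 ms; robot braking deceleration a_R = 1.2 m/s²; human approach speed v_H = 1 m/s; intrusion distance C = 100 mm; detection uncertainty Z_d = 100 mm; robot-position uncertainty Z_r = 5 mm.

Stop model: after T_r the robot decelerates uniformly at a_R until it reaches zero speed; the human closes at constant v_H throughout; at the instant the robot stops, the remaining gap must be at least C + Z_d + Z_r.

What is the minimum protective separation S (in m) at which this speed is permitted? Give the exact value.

S_min = 23729/24000 m = 0.9887 m

T_s = v_R/a_R = (13/20)/(6/5) = 0.5417 s
robot in T_r: 0.6500·0.0400 = 0.0260 m
robot under decel: 0.6500²/(2·1.2000) = 0.1760 m
human over T_r+T_s: 1.0000·(0.0400+0.5417) = 0.5817 m
margins: 0.1000+0.1000+0.0050 = 0.2050 m
S_min ≈ 0.0260+0.1760+0.5817+0.2050  ⇒  S_min = 23729/24000 m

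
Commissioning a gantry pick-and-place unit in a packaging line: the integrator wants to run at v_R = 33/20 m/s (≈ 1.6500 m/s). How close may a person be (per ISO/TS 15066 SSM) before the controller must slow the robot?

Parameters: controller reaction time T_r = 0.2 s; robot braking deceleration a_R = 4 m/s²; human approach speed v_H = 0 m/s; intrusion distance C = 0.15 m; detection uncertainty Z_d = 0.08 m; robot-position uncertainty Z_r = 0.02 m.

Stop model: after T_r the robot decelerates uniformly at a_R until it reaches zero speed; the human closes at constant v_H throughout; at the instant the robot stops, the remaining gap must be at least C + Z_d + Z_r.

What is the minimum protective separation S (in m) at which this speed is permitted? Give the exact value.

S_min = 589/640 m = 0.9203 m

T_s = v_R/a_R = (33/20)/4 = 0.4125 s
reaction-phase robot travel = 1.6500·0.2000 = 0.3300 m
robot covers 1.6500·0.4125 − ½·4.0000·0.4125² = 0.3403 m while stopping
human closes 0.0000·0.6125 = 0.0000 m
C+Z_d+Z_r = 0.1500+0.0800+0.0200 = 0.2500 m
S_min ≈ 0.3300+0.3403+0.0000+0.2500  ⇒  S_min = 589/640 m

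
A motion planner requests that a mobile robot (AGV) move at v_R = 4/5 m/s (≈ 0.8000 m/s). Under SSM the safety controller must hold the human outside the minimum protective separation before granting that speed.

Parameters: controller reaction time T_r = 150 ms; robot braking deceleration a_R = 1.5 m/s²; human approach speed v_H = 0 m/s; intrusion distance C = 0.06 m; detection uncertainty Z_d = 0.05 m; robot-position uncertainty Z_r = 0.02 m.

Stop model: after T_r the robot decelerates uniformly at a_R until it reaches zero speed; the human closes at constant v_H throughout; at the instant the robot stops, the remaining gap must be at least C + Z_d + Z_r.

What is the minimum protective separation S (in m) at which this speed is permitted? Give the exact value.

braking lasts T_s = (4/5)/(3/2) = 0.5333 s
reaction-phase robot travel = 0.8000·0.1500 = 0.1200 m
robot covers 0.8000·0.5333 − ½·1.5000·0.5333² = 0.2133 m while stopping
person approaches 0.0000·(0.1500+0.5333) = 0.0000 m
C+Z_d+Z_r = 0.0600+0.0500+0.0200 = 0.1300 m
S_min ≈ 0.1200+0.2133+0.0000+0.1300  ⇒  S_min = 139/300 m

S_min = 139/300 m = 0.4633 m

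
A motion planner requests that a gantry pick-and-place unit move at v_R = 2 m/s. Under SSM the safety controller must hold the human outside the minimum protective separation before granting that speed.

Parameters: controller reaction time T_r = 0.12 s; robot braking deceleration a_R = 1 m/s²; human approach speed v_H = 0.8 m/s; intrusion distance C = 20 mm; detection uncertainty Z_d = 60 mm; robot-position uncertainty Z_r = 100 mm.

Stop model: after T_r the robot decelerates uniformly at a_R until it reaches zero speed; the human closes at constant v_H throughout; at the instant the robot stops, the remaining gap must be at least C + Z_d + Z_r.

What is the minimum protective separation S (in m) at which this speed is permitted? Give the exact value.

T_s = v_R/a_R = 2/1 = 2.0000 s
robot covers v_R·T_r = 2.0000·0.1200 = 0.2400 m before braking
robot covers 2.0000·2.0000 − ½·1.0000·2.0000² = 2.0000 m while stopping
human closes 0.8000·2.1200 = 1.6960 m
margins: 0.0200+0.0600+0.1000 = 0.1800 m
S_min ≈ 0.2400+2.0000+1.6960+0.1800  ⇒  S_min = 1029/250 m

S_min = 1029/250 m = 4.1160 m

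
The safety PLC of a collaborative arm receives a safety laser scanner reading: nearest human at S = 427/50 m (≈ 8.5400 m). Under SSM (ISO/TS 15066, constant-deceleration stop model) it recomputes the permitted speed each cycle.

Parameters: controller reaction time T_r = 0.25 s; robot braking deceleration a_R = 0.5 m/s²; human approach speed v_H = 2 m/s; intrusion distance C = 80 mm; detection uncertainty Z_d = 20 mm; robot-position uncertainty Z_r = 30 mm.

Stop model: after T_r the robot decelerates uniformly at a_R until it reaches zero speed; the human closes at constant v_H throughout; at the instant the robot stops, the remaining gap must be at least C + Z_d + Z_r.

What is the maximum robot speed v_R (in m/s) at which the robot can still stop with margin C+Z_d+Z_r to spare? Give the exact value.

at the boundary: (1)·v² + (17/4)·v + (-791/100) = 0
  disc = (17/4)² − 4·(1)·(-791/100) = 19881/400 ; √disc = 141/20
  v_R = (−(17/4) + 141/20) / (2·(1)) = 7/5 m/s
check:
T_s = v_R/a_R = (7/5)/(1/2) = 2.8000 s
robot in T_r: 1.4000·0.2500 = 0.3500 m
braking distance = 1.4000²/(2·0.5000) = 1.9600 m
human over T_r+T_s: 2.0000·(0.2500+2.8000) = 6.1000 m
margins: 0.0800+0.0200+0.0300 = 0.1300 m
sum ≈ 0.3500+1.9600+6.1000+0.1300 ≈ 8.5400 m = S ✓

v_R_max = 7/5 m/s = 1.4000 m/s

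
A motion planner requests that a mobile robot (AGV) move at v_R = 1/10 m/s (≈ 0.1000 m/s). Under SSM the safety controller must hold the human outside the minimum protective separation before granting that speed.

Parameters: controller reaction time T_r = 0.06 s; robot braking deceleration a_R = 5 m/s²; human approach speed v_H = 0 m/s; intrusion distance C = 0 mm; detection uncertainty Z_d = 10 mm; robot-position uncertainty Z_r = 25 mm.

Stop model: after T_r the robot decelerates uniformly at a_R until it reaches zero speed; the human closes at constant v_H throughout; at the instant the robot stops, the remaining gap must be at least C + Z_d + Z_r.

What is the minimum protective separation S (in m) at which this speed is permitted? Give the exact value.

S_min = 21/500 m = 0.0420 m

stop time T_s = (1/10)/5 = 0.0200 s
reaction-phase robot travel = 0.1000·0.0600 = 0.0060 m
robot covers 0.1000·0.0200 − ½·5.0000·0.0200² = 0.0010 m while stopping
person approaches 0.0000·(0.0600+0.0200) = 0.0000 m
C+Z_d+Z_r = 0.0000+0.0100+0.0250 = 0.0350 m
S_min ≈ 0.0060+0.0010+0.0000+0.0350  ⇒  S_min = 21/500 m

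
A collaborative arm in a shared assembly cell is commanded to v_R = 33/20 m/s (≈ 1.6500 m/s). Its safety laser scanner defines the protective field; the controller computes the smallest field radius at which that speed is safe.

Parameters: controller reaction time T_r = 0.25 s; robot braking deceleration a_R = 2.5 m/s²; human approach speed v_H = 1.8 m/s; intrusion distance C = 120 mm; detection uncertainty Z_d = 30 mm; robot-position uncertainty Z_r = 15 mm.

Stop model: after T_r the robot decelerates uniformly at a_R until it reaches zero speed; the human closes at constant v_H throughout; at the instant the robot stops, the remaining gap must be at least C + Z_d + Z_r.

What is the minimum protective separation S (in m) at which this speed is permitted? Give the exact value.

S_min = 69/25 m = 2.7600 m

T_s = v_R/a_R = (33/20)/(5/2) = 0.6600 s
robot in T_r: 1.6500·0.2500 = 0.4125 m
braking distance = 1.6500²/(2·2.5000) = 0.5445 m
person approaches 1.8000·(0.2500+0.6600) = 1.6380 m
residual clearance needed = 0.1200+0.0300+0.0150 = 0.1650 m
S_min ≈ 0.4125+0.5445+1.6380+0.1650  ⇒  S_min = 69/25 m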